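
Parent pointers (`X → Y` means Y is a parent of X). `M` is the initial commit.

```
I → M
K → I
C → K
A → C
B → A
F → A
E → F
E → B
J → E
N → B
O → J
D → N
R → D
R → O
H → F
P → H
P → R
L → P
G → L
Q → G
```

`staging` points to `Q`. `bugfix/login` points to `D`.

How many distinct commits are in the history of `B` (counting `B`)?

6

Walking parent pointers from B: reachable set = {A, B, C, I, K, M}.
That is 6 commits.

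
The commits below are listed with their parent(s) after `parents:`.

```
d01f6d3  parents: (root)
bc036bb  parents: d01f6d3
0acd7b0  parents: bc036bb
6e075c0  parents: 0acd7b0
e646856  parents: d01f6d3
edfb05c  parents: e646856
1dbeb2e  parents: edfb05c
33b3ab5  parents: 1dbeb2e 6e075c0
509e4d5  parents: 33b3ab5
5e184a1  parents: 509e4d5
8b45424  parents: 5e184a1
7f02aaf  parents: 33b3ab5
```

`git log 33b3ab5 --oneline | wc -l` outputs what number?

Walking parent pointers from 33b3ab5: reachable set = {0acd7b0, 1dbeb2e, 33b3ab5, 6e075c0, bc036bb, d01f6d3, e646856, edfb05c}.
That is 8 commits.

8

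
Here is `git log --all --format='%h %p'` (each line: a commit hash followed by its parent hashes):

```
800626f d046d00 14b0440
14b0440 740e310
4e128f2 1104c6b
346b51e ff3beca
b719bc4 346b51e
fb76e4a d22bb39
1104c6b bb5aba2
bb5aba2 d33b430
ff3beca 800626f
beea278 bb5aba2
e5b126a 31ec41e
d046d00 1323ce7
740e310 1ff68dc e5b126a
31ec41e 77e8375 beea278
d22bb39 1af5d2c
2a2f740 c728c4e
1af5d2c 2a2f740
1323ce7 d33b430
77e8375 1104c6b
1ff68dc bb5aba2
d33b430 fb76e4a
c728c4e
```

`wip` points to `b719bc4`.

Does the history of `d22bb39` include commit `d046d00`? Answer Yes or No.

Ancestors of d22bb39: {1af5d2c, 2a2f740, c728c4e, d22bb39}.
d046d00 is not in that set, so it is not an ancestor of d22bb39.

No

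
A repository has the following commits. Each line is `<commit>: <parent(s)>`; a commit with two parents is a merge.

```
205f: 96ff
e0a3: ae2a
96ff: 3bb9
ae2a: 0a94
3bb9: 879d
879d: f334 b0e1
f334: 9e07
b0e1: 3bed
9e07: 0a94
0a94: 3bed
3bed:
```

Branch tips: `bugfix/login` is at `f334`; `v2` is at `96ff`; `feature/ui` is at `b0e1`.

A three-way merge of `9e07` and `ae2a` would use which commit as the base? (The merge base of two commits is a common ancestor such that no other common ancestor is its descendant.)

0a94

Ancestors of 9e07: {0a94, 3bed, 9e07}.
Ancestors of ae2a: {0a94, 3bed, ae2a}.
Common ancestors: {0a94, 3bed}.
Among these, 0a94 is not an ancestor of any other common ancestor — it is the merge base.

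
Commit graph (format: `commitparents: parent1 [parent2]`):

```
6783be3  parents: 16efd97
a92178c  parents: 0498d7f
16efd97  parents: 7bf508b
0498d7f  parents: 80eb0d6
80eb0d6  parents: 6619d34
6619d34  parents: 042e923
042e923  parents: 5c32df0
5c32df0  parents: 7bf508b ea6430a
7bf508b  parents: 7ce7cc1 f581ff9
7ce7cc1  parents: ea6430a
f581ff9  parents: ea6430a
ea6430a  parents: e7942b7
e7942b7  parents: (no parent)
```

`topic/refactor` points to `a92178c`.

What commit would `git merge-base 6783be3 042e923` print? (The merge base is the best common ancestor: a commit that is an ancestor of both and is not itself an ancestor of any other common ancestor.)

Ancestors of 6783be3: {16efd97, 6783be3, 7bf508b, 7ce7cc1, e7942b7, ea6430a, f581ff9}.
Ancestors of 042e923: {042e923, 5c32df0, 7bf508b, 7ce7cc1, e7942b7, ea6430a, f581ff9}.
Common ancestors: {7bf508b, 7ce7cc1, e7942b7, ea6430a, f581ff9}.
Among these, 7bf508b is not an ancestor of any other common ancestor — it is the merge base.

7bf508b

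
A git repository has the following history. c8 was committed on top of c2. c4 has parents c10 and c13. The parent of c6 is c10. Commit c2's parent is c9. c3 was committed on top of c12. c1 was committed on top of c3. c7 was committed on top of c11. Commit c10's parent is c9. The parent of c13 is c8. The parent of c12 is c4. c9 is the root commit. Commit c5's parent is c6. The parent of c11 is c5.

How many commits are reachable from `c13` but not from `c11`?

Reachable from c13: {c13, c2, c8, c9}.
Reachable from c11: {c10, c11, c5, c6, c9}.
In c13's history but not c11's: {c13, c2, c8} — 3 commits.

3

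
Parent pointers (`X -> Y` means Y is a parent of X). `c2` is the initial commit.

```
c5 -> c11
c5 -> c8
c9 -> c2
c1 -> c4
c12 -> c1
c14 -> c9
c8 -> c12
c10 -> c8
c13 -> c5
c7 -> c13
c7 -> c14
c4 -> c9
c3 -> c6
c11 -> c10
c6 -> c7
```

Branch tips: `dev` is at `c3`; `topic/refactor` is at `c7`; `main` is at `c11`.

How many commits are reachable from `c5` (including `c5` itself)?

Walking parent pointers from c5: reachable set = {c1, c10, c11, c12, c2, c4, c5, c8, c9}.
That is 9 commits.

9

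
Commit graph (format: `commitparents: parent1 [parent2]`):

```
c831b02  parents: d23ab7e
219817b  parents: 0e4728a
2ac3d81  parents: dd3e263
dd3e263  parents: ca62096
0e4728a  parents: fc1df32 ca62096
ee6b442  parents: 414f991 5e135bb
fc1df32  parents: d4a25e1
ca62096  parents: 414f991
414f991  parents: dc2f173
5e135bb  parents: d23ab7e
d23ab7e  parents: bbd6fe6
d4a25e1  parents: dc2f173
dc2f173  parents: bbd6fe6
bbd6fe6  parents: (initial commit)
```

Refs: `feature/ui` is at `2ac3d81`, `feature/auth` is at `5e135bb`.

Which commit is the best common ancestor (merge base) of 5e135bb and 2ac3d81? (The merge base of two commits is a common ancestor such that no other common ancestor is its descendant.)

bbd6fe6

Ancestors of 5e135bb: {5e135bb, bbd6fe6, d23ab7e}.
Ancestors of 2ac3d81: {2ac3d81, 414f991, bbd6fe6, ca62096, dc2f173, dd3e263}.
Common ancestors: {bbd6fe6}.
The only common ancestor is bbd6fe6, so it is the merge base.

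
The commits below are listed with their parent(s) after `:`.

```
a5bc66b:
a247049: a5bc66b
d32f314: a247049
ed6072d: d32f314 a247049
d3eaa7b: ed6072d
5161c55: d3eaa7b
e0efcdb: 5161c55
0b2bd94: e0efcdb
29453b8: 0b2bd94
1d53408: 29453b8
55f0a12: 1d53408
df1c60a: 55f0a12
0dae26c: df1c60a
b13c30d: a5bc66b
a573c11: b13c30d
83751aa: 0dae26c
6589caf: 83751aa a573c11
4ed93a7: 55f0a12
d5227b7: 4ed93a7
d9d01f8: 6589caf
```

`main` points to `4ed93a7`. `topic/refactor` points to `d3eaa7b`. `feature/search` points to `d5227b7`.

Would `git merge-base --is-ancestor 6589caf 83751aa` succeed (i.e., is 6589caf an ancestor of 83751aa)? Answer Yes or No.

Ancestors of 83751aa: {0b2bd94, 0dae26c, 1d53408, 29453b8, 5161c55, 55f0a12, 83751aa, a247049, a5bc66b, d32f314, d3eaa7b, df1c60a, e0efcdb, ed6072d}.
6589caf is not in that set, so it is not an ancestor of 83751aa.

No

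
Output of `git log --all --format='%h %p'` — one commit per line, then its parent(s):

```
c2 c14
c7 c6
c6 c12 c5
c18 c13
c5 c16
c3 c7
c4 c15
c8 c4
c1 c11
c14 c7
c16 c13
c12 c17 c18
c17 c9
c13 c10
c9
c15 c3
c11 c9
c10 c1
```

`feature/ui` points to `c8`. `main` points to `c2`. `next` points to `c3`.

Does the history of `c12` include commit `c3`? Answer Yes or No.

No

Ancestors of c12: {c1, c10, c11, c12, c13, c17, c18, c9}.
c3 is not in that set, so it is not an ancestor of c12.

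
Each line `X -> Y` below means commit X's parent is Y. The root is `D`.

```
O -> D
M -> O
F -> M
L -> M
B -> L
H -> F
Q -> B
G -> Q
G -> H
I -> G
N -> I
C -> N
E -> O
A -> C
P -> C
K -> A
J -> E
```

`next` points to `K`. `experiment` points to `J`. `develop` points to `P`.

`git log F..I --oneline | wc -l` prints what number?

Reachable from I: {B, D, F, G, H, I, L, M, O, Q}.
Reachable from F: {D, F, M, O}.
In I's history but not F's: {B, G, H, I, L, Q} — 6 commits.

6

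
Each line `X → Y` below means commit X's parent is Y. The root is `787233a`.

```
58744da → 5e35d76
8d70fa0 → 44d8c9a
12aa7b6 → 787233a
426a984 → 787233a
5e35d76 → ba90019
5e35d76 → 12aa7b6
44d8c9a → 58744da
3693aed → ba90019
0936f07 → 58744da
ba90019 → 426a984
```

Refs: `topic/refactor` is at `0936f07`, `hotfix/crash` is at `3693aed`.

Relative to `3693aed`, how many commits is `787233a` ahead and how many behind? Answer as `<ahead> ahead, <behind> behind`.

0 ahead, 3 behind

Reachable from 787233a: {787233a}.
Reachable from 3693aed: {3693aed, 426a984, 787233a, ba90019}.
Only in 787233a's history (ahead): {} — 0.
Only in 3693aed's history (behind): {3693aed, 426a984, ba90019} — 3.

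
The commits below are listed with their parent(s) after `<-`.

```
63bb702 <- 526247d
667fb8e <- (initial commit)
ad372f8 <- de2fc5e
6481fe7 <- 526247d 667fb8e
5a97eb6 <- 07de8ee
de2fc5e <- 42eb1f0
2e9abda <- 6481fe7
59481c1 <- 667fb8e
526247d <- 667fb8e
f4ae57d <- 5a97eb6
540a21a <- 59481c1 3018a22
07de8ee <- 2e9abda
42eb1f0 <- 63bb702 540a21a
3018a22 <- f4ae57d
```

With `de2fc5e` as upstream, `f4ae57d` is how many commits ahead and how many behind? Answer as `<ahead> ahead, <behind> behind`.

0 ahead, 6 behind

Reachable from f4ae57d: {07de8ee, 2e9abda, 526247d, 5a97eb6, 6481fe7, 667fb8e, f4ae57d}.
Reachable from de2fc5e: {07de8ee, 2e9abda, 3018a22, 42eb1f0, 526247d, 540a21a, 59481c1, 5a97eb6, 63bb702, 6481fe7, 667fb8e, de2fc5e, f4ae57d}.
Only in f4ae57d's history (ahead): {} — 0.
Only in de2fc5e's history (behind): {3018a22, 42eb1f0, 540a21a, 59481c1, 63bb702, de2fc5e} — 6.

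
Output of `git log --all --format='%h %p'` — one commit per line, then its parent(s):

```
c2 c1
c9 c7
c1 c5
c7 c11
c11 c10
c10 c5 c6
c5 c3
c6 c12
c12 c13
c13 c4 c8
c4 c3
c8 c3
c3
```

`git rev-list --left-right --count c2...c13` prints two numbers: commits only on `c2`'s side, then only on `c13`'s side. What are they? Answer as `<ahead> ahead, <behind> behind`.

3 ahead, 3 behind

Reachable from c2: {c1, c2, c3, c5}.
Reachable from c13: {c13, c3, c4, c8}.
Only in c2's history (ahead): {c1, c2, c5} — 3.
Only in c13's history (behind): {c13, c4, c8} — 3.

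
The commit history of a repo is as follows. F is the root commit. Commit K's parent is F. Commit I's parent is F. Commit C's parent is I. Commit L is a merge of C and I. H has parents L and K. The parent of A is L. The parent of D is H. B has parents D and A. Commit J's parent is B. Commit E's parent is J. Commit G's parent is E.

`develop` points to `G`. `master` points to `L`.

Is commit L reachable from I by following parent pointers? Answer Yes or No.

Ancestors of I: {F, I}.
L is not in that set, so it is not an ancestor of I.

No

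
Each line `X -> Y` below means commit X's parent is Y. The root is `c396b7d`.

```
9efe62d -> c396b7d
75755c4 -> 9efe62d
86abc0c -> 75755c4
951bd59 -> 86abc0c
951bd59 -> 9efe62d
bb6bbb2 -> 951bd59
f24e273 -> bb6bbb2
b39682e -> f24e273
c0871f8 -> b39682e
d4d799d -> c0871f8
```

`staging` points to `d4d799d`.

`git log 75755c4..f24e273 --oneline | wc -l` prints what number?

4

Reachable from f24e273: {75755c4, 86abc0c, 951bd59, 9efe62d, bb6bbb2, c396b7d, f24e273}.
Reachable from 75755c4: {75755c4, 9efe62d, c396b7d}.
In f24e273's history but not 75755c4's: {86abc0c, 951bd59, bb6bbb2, f24e273} — 4 commits.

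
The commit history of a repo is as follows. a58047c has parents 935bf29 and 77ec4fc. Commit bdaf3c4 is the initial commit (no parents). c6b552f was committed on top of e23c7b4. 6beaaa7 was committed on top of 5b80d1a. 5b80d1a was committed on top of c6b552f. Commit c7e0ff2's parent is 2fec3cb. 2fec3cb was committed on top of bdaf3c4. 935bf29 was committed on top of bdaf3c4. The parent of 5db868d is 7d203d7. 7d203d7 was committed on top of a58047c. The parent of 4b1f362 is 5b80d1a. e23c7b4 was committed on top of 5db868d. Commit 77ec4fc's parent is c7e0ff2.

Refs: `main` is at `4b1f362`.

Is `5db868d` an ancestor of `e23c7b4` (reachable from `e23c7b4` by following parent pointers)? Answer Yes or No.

Yes

Ancestors of e23c7b4 (commits reachable by following parents): {2fec3cb, 5db868d, 77ec4fc, 7d203d7, 935bf29, a58047c, bdaf3c4, c7e0ff2, e23c7b4}.
5db868d is in that set, so it is an ancestor of e23c7b4.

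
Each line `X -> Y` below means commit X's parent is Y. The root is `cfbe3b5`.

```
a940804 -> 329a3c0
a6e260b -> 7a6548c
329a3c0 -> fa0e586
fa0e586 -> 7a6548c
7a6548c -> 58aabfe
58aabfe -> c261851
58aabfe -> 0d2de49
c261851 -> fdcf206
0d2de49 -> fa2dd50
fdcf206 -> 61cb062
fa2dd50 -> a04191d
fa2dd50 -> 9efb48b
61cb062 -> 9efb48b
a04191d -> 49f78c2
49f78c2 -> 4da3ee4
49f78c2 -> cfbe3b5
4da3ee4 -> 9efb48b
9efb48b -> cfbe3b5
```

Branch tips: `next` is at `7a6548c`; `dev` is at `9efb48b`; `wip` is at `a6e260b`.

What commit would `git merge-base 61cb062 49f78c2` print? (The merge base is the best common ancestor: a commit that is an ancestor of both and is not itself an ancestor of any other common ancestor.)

Ancestors of 61cb062: {61cb062, 9efb48b, cfbe3b5}.
Ancestors of 49f78c2: {49f78c2, 4da3ee4, 9efb48b, cfbe3b5}.
Common ancestors: {9efb48b, cfbe3b5}.
Among these, 9efb48b is not an ancestor of any other common ancestor — it is the merge base.

9efb48b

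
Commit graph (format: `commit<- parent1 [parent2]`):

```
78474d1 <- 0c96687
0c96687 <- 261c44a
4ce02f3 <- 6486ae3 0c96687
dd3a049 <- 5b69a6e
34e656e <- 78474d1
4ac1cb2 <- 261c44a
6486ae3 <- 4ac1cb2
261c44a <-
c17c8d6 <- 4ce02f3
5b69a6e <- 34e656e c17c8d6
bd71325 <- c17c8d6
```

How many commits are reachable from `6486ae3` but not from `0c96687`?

2

Reachable from 6486ae3: {261c44a, 4ac1cb2, 6486ae3}.
Reachable from 0c96687: {0c96687, 261c44a}.
In 6486ae3's history but not 0c96687's: {4ac1cb2, 6486ae3} — 2 commits.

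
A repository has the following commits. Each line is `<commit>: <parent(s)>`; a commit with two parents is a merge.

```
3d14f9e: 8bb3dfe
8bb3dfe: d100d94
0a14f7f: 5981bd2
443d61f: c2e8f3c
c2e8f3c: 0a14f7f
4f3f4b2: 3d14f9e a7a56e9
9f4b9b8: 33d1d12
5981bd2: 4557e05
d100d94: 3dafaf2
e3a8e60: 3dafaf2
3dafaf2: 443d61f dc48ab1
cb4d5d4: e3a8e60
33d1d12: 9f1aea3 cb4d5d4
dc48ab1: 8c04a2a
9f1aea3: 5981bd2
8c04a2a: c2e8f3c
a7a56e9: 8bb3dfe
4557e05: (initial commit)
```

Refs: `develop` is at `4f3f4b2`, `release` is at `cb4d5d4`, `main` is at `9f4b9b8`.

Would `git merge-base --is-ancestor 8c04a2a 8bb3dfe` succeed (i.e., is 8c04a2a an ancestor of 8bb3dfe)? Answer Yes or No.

Yes

Ancestors of 8bb3dfe (commits reachable by following parents): {0a14f7f, 3dafaf2, 443d61f, 4557e05, 5981bd2, 8bb3dfe, 8c04a2a, c2e8f3c, d100d94, dc48ab1}.
8c04a2a is in that set, so it is an ancestor of 8bb3dfe.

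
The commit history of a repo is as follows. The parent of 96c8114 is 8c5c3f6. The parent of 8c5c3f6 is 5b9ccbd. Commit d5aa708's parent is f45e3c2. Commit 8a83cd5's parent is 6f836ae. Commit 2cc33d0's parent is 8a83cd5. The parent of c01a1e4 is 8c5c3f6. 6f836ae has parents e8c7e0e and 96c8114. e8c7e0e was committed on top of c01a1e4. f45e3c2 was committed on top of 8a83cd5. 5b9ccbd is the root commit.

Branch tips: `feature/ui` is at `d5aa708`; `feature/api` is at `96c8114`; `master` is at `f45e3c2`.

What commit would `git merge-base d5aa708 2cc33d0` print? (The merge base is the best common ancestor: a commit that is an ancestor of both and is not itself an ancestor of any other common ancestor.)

8a83cd5

Ancestors of d5aa708: {5b9ccbd, 6f836ae, 8a83cd5, 8c5c3f6, 96c8114, c01a1e4, d5aa708, e8c7e0e, f45e3c2}.
Ancestors of 2cc33d0: {2cc33d0, 5b9ccbd, 6f836ae, 8a83cd5, 8c5c3f6, 96c8114, c01a1e4, e8c7e0e}.
Common ancestors: {5b9ccbd, 6f836ae, 8a83cd5, 8c5c3f6, 96c8114, c01a1e4, e8c7e0e}.
Among these, 8a83cd5 is not an ancestor of any other common ancestor — it is the merge base.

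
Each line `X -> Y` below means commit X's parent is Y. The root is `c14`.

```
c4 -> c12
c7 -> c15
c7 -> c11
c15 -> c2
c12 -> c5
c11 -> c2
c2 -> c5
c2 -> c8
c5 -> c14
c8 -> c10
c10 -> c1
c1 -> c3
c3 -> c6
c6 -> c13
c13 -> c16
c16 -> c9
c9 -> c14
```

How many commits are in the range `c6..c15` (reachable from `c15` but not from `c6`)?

7

Reachable from c15: {c1, c10, c13, c14, c15, c16, c2, c3, c5, c6, c8, c9}.
Reachable from c6: {c13, c14, c16, c6, c9}.
In c15's history but not c6's: {c1, c10, c15, c2, c3, c5, c8} — 7 commits.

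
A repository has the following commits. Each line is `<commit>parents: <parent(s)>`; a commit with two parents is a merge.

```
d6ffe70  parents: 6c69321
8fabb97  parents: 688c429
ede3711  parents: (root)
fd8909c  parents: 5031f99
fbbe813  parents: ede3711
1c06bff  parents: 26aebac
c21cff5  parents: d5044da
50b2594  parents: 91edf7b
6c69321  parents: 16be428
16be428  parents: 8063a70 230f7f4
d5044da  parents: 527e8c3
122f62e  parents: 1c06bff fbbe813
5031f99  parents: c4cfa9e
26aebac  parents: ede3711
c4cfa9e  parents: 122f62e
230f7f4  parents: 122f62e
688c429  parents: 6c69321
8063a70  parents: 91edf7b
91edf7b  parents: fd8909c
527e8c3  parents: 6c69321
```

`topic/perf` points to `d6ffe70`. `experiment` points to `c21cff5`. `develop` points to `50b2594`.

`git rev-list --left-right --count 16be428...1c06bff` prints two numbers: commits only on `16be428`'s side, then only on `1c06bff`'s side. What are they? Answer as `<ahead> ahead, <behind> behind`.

Reachable from 16be428: {122f62e, 16be428, 1c06bff, 230f7f4, 26aebac, 5031f99, 8063a70, 91edf7b, c4cfa9e, ede3711, fbbe813, fd8909c}.
Reachable from 1c06bff: {1c06bff, 26aebac, ede3711}.
Only in 16be428's history (ahead): {122f62e, 16be428, 230f7f4, 5031f99, 8063a70, 91edf7b, c4cfa9e, fbbe813, fd8909c} — 9.
Only in 1c06bff's history (behind): {} — 0.

9 ahead, 0 behind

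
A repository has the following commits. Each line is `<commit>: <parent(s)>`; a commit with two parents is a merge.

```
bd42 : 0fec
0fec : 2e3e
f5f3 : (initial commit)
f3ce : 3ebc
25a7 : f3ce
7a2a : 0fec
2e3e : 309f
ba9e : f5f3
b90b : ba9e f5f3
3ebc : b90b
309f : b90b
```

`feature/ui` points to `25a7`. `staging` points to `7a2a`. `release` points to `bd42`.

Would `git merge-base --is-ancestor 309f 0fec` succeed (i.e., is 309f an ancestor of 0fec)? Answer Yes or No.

Ancestors of 0fec (commits reachable by following parents): {0fec, 2e3e, 309f, b90b, ba9e, f5f3}.
309f is in that set, so it is an ancestor of 0fec.

Yes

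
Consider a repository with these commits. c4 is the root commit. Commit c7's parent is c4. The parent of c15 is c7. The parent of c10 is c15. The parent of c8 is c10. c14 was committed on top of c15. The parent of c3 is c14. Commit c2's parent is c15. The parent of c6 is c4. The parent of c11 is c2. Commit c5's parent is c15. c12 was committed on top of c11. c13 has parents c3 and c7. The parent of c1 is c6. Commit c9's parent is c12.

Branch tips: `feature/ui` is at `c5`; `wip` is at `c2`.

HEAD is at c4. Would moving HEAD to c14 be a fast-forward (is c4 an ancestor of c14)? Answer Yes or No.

A fast-forward from c4 to c14 is possible iff c4 is an ancestor of c14.
Ancestors of c14: {c14, c15, c4, c7}.
c4 is among them, so fast-forward is possible.

Yes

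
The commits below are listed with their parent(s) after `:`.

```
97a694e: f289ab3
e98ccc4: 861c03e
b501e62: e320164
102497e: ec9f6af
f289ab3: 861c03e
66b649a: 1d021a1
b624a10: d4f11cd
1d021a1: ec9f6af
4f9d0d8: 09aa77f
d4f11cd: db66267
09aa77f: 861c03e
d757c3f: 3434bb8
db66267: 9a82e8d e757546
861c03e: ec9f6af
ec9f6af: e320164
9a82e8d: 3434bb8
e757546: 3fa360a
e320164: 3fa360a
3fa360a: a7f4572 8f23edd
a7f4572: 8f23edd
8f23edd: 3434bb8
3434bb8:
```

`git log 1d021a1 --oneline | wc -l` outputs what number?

Walking parent pointers from 1d021a1: reachable set = {1d021a1, 3434bb8, 3fa360a, 8f23edd, a7f4572, e320164, ec9f6af}.
That is 7 commits.

7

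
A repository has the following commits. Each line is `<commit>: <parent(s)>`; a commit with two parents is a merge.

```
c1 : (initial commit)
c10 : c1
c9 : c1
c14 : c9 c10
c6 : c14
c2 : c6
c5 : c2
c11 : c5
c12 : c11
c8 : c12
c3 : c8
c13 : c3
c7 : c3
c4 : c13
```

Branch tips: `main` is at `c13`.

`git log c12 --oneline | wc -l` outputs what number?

Walking parent pointers from c12: reachable set = {c1, c10, c11, c12, c14, c2, c5, c6, c9}.
That is 9 commits.

9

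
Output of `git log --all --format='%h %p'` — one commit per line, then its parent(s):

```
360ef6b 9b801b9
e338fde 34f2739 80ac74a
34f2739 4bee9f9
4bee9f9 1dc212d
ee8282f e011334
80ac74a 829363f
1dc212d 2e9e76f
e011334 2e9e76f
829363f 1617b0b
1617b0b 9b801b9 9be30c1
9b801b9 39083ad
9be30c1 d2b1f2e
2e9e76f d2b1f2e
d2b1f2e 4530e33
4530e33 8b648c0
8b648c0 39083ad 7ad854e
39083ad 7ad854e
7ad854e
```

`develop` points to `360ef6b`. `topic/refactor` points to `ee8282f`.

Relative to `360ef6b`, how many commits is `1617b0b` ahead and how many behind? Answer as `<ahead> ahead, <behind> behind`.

5 ahead, 1 behind

Reachable from 1617b0b: {1617b0b, 39083ad, 4530e33, 7ad854e, 8b648c0, 9b801b9, 9be30c1, d2b1f2e}.
Reachable from 360ef6b: {360ef6b, 39083ad, 7ad854e, 9b801b9}.
Only in 1617b0b's history (ahead): {1617b0b, 4530e33, 8b648c0, 9be30c1, d2b1f2e} — 5.
Only in 360ef6b's history (behind): {360ef6b} — 1.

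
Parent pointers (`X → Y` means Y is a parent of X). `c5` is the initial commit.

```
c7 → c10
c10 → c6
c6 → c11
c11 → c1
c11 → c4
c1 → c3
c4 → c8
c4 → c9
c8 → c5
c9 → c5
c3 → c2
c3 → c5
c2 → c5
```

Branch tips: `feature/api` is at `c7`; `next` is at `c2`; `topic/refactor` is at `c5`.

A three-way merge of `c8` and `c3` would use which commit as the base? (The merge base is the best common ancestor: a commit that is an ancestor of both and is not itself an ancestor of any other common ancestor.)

c5

Ancestors of c8: {c5, c8}.
Ancestors of c3: {c2, c3, c5}.
Common ancestors: {c5}.
The only common ancestor is c5, so it is the merge base.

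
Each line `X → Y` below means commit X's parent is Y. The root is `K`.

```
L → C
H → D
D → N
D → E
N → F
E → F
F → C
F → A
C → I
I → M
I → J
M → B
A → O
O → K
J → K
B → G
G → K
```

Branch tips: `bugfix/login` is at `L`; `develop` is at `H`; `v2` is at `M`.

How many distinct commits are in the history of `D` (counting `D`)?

13

Walking parent pointers from D: reachable set = {A, B, C, D, E, F, G, I, J, K, M, N, O}.
That is 13 commits.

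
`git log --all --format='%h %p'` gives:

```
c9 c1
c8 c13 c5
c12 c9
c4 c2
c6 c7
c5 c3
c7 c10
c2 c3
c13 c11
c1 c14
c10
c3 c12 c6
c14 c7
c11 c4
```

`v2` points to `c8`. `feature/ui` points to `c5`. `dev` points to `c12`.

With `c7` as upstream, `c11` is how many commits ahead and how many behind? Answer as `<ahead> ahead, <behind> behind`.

9 ahead, 0 behind

Reachable from c11: {c1, c10, c11, c12, c14, c2, c3, c4, c6, c7, c9}.
Reachable from c7: {c10, c7}.
Only in c11's history (ahead): {c1, c11, c12, c14, c2, c3, c4, c6, c9} — 9.
Only in c7's history (behind): {} — 0.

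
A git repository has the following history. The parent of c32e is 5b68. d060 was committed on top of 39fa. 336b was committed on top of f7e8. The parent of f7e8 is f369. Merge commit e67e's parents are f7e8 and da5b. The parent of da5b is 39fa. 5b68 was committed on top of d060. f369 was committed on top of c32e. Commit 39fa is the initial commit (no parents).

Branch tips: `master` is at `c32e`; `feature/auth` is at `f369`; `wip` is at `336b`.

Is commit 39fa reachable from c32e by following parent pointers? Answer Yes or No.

Yes

Ancestors of c32e (commits reachable by following parents): {39fa, 5b68, c32e, d060}.
39fa is in that set, so it is an ancestor of c32e.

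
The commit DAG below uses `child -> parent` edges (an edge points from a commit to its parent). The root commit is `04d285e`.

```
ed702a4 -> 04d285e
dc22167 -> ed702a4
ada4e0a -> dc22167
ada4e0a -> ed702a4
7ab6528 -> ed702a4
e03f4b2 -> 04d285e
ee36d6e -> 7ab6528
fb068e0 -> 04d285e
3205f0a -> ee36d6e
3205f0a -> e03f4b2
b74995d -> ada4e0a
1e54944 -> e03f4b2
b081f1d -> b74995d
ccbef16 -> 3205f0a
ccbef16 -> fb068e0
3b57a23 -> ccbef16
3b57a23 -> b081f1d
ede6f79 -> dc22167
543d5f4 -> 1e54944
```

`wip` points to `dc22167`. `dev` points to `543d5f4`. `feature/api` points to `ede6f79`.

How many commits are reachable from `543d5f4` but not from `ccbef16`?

Reachable from 543d5f4: {04d285e, 1e54944, 543d5f4, e03f4b2}.
Reachable from ccbef16: {04d285e, 3205f0a, 7ab6528, ccbef16, e03f4b2, ed702a4, ee36d6e, fb068e0}.
In 543d5f4's history but not ccbef16's: {1e54944, 543d5f4} — 2 commits.

2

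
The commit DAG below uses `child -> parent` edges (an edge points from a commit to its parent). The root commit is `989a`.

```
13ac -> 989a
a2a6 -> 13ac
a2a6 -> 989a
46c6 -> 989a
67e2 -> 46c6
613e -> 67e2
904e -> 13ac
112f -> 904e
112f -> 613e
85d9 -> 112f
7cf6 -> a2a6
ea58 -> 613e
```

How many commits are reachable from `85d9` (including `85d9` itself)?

8

Walking parent pointers from 85d9: reachable set = {112f, 13ac, 46c6, 613e, 67e2, 85d9, 904e, 989a}.
That is 8 commits.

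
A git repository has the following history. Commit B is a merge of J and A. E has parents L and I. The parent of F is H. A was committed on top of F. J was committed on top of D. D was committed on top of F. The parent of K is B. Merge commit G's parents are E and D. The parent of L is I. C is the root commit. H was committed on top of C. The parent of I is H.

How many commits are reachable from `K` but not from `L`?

6

Reachable from K: {A, B, C, D, F, H, J, K}.
Reachable from L: {C, H, I, L}.
In K's history but not L's: {A, B, D, F, J, K} — 6 commits.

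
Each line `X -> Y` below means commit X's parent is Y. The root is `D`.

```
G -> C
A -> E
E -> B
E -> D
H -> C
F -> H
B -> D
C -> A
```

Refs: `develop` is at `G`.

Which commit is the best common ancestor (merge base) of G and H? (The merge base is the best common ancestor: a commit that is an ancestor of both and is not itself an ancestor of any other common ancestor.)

Ancestors of G: {A, B, C, D, E, G}.
Ancestors of H: {A, B, C, D, E, H}.
Common ancestors: {A, B, C, D, E}.
Among these, C is not an ancestor of any other common ancestor — it is the merge base.

C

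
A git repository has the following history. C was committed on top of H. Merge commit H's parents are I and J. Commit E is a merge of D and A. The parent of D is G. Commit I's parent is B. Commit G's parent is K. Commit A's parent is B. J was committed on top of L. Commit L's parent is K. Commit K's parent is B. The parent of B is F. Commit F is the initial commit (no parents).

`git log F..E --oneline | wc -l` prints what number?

6

Reachable from E: {A, B, D, E, F, G, K}.
Reachable from F: {F}.
In E's history but not F's: {A, B, D, E, G, K} — 6 commits.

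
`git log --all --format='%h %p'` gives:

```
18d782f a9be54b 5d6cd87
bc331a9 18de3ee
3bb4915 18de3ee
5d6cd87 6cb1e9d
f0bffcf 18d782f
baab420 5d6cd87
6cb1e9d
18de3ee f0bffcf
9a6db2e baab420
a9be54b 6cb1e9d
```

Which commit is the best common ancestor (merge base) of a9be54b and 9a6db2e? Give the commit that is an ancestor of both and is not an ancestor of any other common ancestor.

Ancestors of a9be54b: {6cb1e9d, a9be54b}.
Ancestors of 9a6db2e: {5d6cd87, 6cb1e9d, 9a6db2e, baab420}.
Common ancestors: {6cb1e9d}.
The only common ancestor is 6cb1e9d, so it is the merge base.

6cb1e9d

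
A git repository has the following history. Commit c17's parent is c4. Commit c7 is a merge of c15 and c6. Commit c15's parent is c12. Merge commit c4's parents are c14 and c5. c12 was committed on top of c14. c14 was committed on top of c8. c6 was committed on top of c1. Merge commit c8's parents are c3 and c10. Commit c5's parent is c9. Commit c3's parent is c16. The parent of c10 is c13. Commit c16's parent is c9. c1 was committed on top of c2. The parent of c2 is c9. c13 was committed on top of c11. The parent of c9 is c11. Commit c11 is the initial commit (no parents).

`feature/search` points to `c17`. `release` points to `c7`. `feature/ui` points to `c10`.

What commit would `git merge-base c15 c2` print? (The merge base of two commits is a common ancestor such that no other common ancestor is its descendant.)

Ancestors of c15: {c10, c11, c12, c13, c14, c15, c16, c3, c8, c9}.
Ancestors of c2: {c11, c2, c9}.
Common ancestors: {c11, c9}.
Among these, c9 is not an ancestor of any other common ancestor — it is the merge base.

c9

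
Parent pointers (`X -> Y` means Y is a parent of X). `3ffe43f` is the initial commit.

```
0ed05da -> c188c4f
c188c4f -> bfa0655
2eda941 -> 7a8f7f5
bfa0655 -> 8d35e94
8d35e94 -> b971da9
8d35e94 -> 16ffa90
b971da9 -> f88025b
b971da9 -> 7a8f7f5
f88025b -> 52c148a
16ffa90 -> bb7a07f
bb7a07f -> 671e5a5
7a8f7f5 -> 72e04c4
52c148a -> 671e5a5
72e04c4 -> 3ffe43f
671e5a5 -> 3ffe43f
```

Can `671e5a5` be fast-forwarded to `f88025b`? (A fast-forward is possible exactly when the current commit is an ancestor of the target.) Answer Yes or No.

Yes

A fast-forward from 671e5a5 to f88025b is possible iff 671e5a5 is an ancestor of f88025b.
Ancestors of f88025b: {3ffe43f, 52c148a, 671e5a5, f88025b}.
671e5a5 is among them, so fast-forward is possible.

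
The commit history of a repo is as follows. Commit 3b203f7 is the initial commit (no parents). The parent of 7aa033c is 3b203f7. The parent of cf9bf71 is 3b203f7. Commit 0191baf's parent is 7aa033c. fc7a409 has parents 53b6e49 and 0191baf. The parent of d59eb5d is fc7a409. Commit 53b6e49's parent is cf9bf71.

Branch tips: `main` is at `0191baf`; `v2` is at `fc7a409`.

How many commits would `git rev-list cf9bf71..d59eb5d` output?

Reachable from d59eb5d: {0191baf, 3b203f7, 53b6e49, 7aa033c, cf9bf71, d59eb5d, fc7a409}.
Reachable from cf9bf71: {3b203f7, cf9bf71}.
In d59eb5d's history but not cf9bf71's: {0191baf, 53b6e49, 7aa033c, d59eb5d, fc7a409} — 5 commits.

5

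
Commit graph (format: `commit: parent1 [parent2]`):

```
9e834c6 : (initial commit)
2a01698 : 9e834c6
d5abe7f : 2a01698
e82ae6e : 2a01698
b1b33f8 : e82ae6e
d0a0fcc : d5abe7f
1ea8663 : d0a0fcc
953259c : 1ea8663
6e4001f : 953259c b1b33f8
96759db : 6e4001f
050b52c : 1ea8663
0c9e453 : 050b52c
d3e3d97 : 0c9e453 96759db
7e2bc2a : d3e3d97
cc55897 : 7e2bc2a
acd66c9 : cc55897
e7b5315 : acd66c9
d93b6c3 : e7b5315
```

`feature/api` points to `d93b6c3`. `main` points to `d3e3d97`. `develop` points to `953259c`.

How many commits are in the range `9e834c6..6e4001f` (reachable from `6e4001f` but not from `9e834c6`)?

8

Reachable from 6e4001f: {1ea8663, 2a01698, 6e4001f, 953259c, 9e834c6, b1b33f8, d0a0fcc, d5abe7f, e82ae6e}.
Reachable from 9e834c6: {9e834c6}.
In 6e4001f's history but not 9e834c6's: {1ea8663, 2a01698, 6e4001f, 953259c, b1b33f8, d0a0fcc, d5abe7f, e82ae6e} — 8 commits.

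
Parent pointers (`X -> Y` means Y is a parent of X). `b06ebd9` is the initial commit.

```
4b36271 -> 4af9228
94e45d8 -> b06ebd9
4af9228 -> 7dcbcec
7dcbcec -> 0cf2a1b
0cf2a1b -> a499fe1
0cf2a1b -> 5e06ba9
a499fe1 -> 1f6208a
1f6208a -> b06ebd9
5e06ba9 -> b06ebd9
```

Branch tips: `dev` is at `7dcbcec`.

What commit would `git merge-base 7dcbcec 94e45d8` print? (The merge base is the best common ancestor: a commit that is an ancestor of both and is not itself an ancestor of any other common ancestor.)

Ancestors of 7dcbcec: {0cf2a1b, 1f6208a, 5e06ba9, 7dcbcec, a499fe1, b06ebd9}.
Ancestors of 94e45d8: {94e45d8, b06ebd9}.
Common ancestors: {b06ebd9}.
The only common ancestor is b06ebd9, so it is the merge base.

b06ebd9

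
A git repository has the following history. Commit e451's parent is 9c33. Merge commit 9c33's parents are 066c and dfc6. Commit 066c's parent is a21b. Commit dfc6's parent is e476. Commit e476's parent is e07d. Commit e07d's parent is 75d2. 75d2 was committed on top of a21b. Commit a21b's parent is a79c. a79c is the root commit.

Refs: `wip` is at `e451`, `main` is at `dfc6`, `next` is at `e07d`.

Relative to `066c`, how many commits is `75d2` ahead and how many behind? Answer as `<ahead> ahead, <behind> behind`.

1 ahead, 1 behind

Reachable from 75d2: {75d2, a21b, a79c}.
Reachable from 066c: {066c, a21b, a79c}.
Only in 75d2's history (ahead): {75d2} — 1.
Only in 066c's history (behind): {066c} — 1.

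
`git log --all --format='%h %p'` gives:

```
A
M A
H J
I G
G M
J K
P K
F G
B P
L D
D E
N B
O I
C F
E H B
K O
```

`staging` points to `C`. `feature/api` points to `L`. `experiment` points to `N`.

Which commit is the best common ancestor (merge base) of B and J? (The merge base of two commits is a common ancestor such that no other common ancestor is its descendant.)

K

Ancestors of B: {A, B, G, I, K, M, O, P}.
Ancestors of J: {A, G, I, J, K, M, O}.
Common ancestors: {A, G, I, K, M, O}.
Among these, K is not an ancestor of any other common ancestor — it is the merge base.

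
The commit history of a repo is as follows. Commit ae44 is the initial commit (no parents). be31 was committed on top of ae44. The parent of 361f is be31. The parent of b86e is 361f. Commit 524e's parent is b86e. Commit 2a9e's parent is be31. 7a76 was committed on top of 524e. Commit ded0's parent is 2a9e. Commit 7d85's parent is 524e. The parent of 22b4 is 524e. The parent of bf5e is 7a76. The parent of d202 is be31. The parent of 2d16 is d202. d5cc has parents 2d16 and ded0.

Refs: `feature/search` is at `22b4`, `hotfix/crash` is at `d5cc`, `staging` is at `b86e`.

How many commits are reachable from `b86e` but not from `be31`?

Reachable from b86e: {361f, ae44, b86e, be31}.
Reachable from be31: {ae44, be31}.
In b86e's history but not be31's: {361f, b86e} — 2 commits.

2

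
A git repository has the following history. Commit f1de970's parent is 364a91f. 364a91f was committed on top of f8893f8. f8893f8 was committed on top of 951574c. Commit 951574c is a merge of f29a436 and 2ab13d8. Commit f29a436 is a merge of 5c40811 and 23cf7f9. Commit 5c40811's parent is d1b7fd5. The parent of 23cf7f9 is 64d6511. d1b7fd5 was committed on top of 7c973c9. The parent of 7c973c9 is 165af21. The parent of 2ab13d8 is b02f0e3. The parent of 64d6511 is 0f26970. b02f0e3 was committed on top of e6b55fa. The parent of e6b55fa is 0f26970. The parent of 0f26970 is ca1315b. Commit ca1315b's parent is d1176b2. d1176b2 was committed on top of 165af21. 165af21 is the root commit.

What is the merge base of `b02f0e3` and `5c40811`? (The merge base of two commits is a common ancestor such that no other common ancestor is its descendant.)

Ancestors of b02f0e3: {0f26970, 165af21, b02f0e3, ca1315b, d1176b2, e6b55fa}.
Ancestors of 5c40811: {165af21, 5c40811, 7c973c9, d1b7fd5}.
Common ancestors: {165af21}.
The only common ancestor is 165af21, so it is the merge base.

165af21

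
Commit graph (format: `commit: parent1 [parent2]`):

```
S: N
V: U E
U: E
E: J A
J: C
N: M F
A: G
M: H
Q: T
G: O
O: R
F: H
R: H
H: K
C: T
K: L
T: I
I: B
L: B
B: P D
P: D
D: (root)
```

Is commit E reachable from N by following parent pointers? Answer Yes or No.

Ancestors of N: {B, D, F, H, K, L, M, N, P}.
E is not in that set, so it is not an ancestor of N.

No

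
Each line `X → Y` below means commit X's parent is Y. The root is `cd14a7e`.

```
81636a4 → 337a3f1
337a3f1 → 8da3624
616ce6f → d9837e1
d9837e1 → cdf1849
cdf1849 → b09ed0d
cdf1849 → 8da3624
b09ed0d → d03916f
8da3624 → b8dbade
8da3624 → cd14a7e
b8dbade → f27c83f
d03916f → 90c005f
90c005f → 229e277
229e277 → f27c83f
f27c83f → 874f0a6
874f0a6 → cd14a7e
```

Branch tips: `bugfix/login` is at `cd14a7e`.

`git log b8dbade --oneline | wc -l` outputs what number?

Walking parent pointers from b8dbade: reachable set = {874f0a6, b8dbade, cd14a7e, f27c83f}.
That is 4 commits.

4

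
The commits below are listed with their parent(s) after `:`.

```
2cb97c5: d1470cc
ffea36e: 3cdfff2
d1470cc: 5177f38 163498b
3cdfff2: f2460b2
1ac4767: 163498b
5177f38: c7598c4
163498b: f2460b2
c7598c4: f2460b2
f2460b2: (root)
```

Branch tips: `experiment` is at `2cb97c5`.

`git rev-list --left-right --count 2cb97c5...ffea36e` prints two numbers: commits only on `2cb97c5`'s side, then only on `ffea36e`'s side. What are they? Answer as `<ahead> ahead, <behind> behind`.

Reachable from 2cb97c5: {163498b, 2cb97c5, 5177f38, c7598c4, d1470cc, f2460b2}.
Reachable from ffea36e: {3cdfff2, f2460b2, ffea36e}.
Only in 2cb97c5's history (ahead): {163498b, 2cb97c5, 5177f38, c7598c4, d1470cc} — 5.
Only in ffea36e's history (behind): {3cdfff2, ffea36e} — 2.

5 ahead, 2 behind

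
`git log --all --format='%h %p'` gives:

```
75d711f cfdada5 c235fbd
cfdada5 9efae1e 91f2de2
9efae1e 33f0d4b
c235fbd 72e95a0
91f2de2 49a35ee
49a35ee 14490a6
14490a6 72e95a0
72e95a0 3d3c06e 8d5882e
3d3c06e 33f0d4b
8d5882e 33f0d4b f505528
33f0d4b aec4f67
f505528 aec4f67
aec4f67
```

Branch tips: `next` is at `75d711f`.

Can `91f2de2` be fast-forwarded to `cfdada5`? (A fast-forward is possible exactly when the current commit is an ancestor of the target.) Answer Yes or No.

A fast-forward from 91f2de2 to cfdada5 is possible iff 91f2de2 is an ancestor of cfdada5.
Ancestors of cfdada5: {14490a6, 33f0d4b, 3d3c06e, 49a35ee, 72e95a0, 8d5882e, 91f2de2, 9efae1e, aec4f67, cfdada5, f505528}.
91f2de2 is among them, so fast-forward is possible.

Yes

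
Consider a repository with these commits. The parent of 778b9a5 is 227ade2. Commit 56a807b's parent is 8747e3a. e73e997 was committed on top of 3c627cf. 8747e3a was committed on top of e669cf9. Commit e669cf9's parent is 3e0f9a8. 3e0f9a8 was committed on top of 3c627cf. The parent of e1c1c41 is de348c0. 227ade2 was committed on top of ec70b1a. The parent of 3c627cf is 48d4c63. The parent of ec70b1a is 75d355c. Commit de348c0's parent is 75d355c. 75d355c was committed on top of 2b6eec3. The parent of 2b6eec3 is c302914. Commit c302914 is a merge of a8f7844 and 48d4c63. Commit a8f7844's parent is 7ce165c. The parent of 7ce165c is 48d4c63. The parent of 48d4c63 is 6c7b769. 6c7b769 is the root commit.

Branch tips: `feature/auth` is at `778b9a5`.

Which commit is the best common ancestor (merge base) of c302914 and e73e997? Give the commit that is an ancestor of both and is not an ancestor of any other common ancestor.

Ancestors of c302914: {48d4c63, 6c7b769, 7ce165c, a8f7844, c302914}.
Ancestors of e73e997: {3c627cf, 48d4c63, 6c7b769, e73e997}.
Common ancestors: {48d4c63, 6c7b769}.
Among these, 48d4c63 is not an ancestor of any other common ancestor — it is the merge base.

48d4c63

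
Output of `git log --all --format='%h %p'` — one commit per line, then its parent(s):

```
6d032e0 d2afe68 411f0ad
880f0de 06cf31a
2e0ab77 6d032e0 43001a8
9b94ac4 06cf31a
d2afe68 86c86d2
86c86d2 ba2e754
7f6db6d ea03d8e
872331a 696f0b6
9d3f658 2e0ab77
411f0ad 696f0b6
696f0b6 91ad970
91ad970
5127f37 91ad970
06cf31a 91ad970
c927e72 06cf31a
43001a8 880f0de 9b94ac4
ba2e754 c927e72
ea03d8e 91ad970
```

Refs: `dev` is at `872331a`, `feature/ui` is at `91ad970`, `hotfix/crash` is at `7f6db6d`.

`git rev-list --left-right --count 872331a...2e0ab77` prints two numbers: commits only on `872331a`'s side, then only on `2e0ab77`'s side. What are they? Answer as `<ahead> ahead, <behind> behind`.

Reachable from 872331a: {696f0b6, 872331a, 91ad970}.
Reachable from 2e0ab77: {06cf31a, 2e0ab77, 411f0ad, 43001a8, 696f0b6, 6d032e0, 86c86d2, 880f0de, 91ad970, 9b94ac4, ba2e754, c927e72, d2afe68}.
Only in 872331a's history (ahead): {872331a} — 1.
Only in 2e0ab77's history (behind): {06cf31a, 2e0ab77, 411f0ad, 43001a8, 6d032e0, 86c86d2, 880f0de, 9b94ac4, ba2e754, c927e72, d2afe68} — 11.

1 ahead, 11 behind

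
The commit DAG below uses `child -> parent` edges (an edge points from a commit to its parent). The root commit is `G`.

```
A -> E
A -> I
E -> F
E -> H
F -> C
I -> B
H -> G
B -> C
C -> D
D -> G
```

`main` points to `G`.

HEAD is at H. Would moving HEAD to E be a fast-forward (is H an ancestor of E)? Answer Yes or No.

A fast-forward from H to E is possible iff H is an ancestor of E.
Ancestors of E: {C, D, E, F, G, H}.
H is among them, so fast-forward is possible.

Yes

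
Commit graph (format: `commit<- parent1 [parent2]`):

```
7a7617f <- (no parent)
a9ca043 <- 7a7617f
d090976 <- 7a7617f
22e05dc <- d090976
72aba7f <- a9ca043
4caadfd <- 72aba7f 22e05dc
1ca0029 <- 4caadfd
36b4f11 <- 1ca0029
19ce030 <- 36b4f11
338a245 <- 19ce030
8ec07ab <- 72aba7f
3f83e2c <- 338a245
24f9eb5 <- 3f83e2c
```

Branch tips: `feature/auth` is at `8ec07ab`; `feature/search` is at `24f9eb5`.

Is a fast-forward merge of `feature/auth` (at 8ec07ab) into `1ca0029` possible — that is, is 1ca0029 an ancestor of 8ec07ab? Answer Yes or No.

No

A fast-forward from 1ca0029 to 8ec07ab is possible iff 1ca0029 is an ancestor of 8ec07ab.
Ancestors of 8ec07ab: {72aba7f, 7a7617f, 8ec07ab, a9ca043}.
1ca0029 is not among them, so fast-forward is not possible.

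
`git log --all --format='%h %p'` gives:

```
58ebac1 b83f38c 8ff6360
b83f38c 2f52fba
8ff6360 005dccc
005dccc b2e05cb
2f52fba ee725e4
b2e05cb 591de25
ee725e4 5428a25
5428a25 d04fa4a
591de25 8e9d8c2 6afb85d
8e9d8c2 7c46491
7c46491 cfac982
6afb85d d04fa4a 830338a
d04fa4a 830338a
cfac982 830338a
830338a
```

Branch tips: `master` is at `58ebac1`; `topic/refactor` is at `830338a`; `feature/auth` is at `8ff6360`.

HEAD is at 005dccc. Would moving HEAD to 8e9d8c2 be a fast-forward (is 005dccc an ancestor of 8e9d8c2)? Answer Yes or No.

A fast-forward from 005dccc to 8e9d8c2 is possible iff 005dccc is an ancestor of 8e9d8c2.
Ancestors of 8e9d8c2: {7c46491, 830338a, 8e9d8c2, cfac982}.
005dccc is not among them, so fast-forward is not possible.

No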